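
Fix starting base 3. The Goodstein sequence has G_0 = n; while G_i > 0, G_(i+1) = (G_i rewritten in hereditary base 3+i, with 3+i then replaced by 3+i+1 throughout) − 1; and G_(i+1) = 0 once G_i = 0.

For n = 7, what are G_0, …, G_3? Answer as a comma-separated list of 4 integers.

G_0=7  [base 3] 2·3 + 1  →[3↦4]→  2·4 + 1 = 9  −1 ⇒ G_1=8
G_1=8  [base 4] 2·4  →[4↦5]→  2·5 = 10  −1 ⇒ G_2=9
G_2=9  [base 5] 5 + 4  →[5↦6]→  6 + 4 = 10  −1 ⇒ G_3=9

7, 8, 9, 9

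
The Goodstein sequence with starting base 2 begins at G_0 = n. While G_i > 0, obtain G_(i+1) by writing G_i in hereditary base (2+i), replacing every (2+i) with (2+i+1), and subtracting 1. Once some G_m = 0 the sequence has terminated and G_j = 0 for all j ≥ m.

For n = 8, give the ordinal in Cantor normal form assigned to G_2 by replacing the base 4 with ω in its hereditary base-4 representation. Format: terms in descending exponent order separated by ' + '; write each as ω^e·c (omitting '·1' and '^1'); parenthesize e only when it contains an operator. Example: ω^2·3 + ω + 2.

ω^ω·2 + ω^2·2 + ω·2 + 1

base 2: 8 = 2^(2 + 1); at 3: 3^(3 + 1) = 81; next = 80
base 3: 80 = 2·3^3 + 2·3^2 + 2·3 + 2; at 4: 2·4^4 + 2·4^2 + 2·4 + 2 = 554; next = 553
base 4: 553 = 2·4^4 + 2·4^2 + 2·4 + 1; at 5: 2·5^5 + 2·5^2 + 2·5 + 1 = 6311; next = 6310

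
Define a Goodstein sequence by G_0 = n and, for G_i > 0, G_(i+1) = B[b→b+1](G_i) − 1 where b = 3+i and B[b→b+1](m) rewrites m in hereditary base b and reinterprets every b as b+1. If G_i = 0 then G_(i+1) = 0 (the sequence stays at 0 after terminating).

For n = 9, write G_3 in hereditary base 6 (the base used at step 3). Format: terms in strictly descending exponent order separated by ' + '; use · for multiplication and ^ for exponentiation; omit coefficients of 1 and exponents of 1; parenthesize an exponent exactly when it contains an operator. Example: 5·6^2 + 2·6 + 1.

G_0 = 9. HB_3(9) = 3^2. Bump = 16. G_1 = 15.
G_1 = 15. HB_4(15) = 3·4 + 3. Bump = 18. G_2 = 17.
G_2 = 17. HB_5(17) = 3·5 + 2. Bump = 20. G_3 = 19.

3·6 + 1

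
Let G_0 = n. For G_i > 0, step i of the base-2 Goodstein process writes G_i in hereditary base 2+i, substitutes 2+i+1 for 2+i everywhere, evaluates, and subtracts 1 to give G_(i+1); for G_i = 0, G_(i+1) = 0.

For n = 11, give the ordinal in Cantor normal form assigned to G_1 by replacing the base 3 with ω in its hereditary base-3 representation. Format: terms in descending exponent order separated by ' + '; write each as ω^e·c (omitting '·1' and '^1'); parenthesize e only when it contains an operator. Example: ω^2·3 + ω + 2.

ω^(ω + 1) + ω

[0] 11 ≡ 2^(2 + 1) + 2 + 1 (base 2). Lift 3: 85. −1: 84.
[1] 84 ≡ 3^(3 + 1) + 3 (base 3). Lift 4: 1028. −1: 1027.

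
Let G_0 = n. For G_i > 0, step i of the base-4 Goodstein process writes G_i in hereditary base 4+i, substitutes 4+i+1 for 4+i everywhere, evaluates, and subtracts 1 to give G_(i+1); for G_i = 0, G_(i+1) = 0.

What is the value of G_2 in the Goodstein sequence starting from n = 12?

12 —HB4→ 3·4 —bump→ 3·5 = 15 —(−1)→ 14
14 —HB5→ 2·5 + 4 —bump→ 2·6 + 4 = 16 —(−1)→ 15

15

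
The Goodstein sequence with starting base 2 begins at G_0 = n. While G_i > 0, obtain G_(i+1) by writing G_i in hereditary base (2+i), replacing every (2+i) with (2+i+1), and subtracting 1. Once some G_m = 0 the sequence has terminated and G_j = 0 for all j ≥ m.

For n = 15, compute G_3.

step 0: 15 = 2^(2 + 1) + 2^2 + 2 + 1; sub 3 for 2: 3^(3 + 1) + 3^3 + 3 + 1; = 112; G_1 = 112−1 = 111
step 1: 111 = 3^(3 + 1) + 3^3 + 3; sub 4 for 3: 4^(4 + 1) + 4^4 + 4; = 1284; G_2 = 1284−1 = 1283
step 2: 1283 = 4^(4 + 1) + 4^4 + 3; sub 5 for 4: 5^(5 + 1) + 5^5 + 3; = 18753; G_3 = 18753−1 = 18752
step 3: 18752 = 5^(5 + 1) + 5^5 + 2; sub 6 for 5: 6^(6 + 1) + 6^6 + 2; = 326594; G_4 = 326594−1 = 326593

18752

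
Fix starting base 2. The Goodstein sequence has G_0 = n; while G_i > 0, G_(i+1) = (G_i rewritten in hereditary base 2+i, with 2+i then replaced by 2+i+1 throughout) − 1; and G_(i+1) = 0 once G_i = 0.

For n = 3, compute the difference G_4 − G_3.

-1

G_0 = 3. HB_2(3) = 2 + 1. Bump = 4. G_1 = 3.
G_1 = 3. HB_3(3) = 3. Bump = 4. G_2 = 3.
G_2 = 3. HB_4(3) = 3. Bump = 3. G_3 = 2.
G_3 = 2. HB_5(2) = 2. Bump = 2. G_4 = 1.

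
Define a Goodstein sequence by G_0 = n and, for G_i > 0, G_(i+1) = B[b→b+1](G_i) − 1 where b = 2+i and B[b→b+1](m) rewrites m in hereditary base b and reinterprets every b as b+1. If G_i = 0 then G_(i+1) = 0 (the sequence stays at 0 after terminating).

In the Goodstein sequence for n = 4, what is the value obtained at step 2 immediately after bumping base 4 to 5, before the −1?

base 2: 4 = 2^2; at 3: 3^3 = 27; next = 26
base 3: 26 = 2·3^2 + 2·3 + 2; at 4: 2·4^2 + 2·4 + 2 = 42; next = 41

61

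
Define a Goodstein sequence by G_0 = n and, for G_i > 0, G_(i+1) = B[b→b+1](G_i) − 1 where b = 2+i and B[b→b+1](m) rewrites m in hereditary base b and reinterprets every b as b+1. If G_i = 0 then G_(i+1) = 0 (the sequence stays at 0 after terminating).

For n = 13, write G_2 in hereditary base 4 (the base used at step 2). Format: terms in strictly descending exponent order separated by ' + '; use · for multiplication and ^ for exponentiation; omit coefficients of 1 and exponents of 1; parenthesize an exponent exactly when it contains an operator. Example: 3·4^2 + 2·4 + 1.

(0) 13|_2 = 2^(2 + 1) + 2^2 + 1 ↦ 3^(3 + 1) + 3^3 + 1|_3 = 109 ⇒ 108
(1) 108|_3 = 3^(3 + 1) + 3^3 ↦ 4^(4 + 1) + 4^4|_4 = 1280 ⇒ 1279
(2) 1279|_4 = 4^(4 + 1) + 3·4^3 + 3·4^2 + 3·4 + 3 ↦ 5^(5 + 1) + 3·5^3 + 3·5^2 + 3·5 + 3|_5 = 16093 ⇒ 16092

4^(4 + 1) + 3·4^3 + 3·4^2 + 3·4 + 3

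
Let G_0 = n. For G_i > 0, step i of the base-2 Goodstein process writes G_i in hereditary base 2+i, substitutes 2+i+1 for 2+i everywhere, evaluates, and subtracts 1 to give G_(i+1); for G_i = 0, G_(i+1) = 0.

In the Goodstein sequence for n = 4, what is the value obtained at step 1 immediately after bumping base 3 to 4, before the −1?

42

[0] 4 ≡ 2^2 (base 2). Lift 3: 27. −1: 26.
[1] 26 ≡ 2·3^2 + 2·3 + 2 (base 3). Lift 4: 42. −1: 41.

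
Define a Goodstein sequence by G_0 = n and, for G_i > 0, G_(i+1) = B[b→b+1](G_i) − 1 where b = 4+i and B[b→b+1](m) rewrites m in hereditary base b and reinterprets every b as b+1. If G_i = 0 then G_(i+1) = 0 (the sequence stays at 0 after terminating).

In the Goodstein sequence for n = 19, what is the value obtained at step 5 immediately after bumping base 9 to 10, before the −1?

76

(0) 19|_4 = 4^2 + 3 ↦ 5^2 + 3|_5 = 28 ⇒ 27
(1) 27|_5 = 5^2 + 2 ↦ 6^2 + 2|_6 = 38 ⇒ 37
(2) 37|_6 = 6^2 + 1 ↦ 7^2 + 1|_7 = 50 ⇒ 49
(3) 49|_7 = 7^2 ↦ 8^2|_8 = 64 ⇒ 63
(4) 63|_8 = 7·8 + 7 ↦ 7·9 + 7|_9 = 70 ⇒ 69
(5) 69|_9 = 7·9 + 6 ↦ 7·10 + 6|_10 = 76 ⇒ 75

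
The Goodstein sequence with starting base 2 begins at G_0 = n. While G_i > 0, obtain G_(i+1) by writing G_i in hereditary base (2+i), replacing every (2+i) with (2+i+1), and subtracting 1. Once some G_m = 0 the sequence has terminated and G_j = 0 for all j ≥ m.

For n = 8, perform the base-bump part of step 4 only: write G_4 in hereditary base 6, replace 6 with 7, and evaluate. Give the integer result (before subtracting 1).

[0] 8 ≡ 2^(2 + 1) (base 2). Lift 3: 81. −1: 80.
[1] 80 ≡ 2·3^3 + 2·3^2 + 2·3 + 2 (base 3). Lift 4: 554. −1: 553.
[2] 553 ≡ 2·4^4 + 2·4^2 + 2·4 + 1 (base 4). Lift 5: 6311. −1: 6310.
[3] 6310 ≡ 2·5^5 + 2·5^2 + 2·5 (base 5). Lift 6: 93396. −1: 93395.

1647196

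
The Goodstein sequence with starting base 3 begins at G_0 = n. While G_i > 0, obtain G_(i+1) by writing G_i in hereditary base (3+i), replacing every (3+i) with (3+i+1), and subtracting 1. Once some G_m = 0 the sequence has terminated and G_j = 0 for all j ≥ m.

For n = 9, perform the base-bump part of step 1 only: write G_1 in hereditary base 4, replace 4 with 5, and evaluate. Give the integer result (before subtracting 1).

(0) 9|_3 = 3^2 ↦ 4^2|_4 = 16 ⇒ 15
(1) 15|_4 = 3·4 + 3 ↦ 3·5 + 3|_5 = 18 ⇒ 17

18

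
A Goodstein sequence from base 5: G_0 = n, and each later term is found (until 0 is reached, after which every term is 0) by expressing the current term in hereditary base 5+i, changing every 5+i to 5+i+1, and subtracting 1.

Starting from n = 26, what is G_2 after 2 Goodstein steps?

48

base 5: 26 = 5^2 + 1; at 6: 6^2 + 1 = 37; next = 36
base 6: 36 = 6^2; at 7: 7^2 = 49; next = 48
base 7: 48 = 6·7 + 6; at 8: 6·8 + 6 = 54; next = 53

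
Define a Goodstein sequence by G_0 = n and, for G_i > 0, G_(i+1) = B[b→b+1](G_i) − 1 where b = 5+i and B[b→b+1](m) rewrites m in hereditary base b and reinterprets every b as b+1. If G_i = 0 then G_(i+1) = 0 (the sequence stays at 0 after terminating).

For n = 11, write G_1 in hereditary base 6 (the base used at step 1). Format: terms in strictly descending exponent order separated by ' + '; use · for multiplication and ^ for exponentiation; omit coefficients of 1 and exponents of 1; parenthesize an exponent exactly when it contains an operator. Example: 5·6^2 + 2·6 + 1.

2·6

G_0=11  [base 5] 2·5 + 1  →[5↦6]→  2·6 + 1 = 13  −1 ⇒ G_1=12
G_1=12  [base 6] 2·6  →[6↦7]→  2·7 = 14  −1 ⇒ G_2=13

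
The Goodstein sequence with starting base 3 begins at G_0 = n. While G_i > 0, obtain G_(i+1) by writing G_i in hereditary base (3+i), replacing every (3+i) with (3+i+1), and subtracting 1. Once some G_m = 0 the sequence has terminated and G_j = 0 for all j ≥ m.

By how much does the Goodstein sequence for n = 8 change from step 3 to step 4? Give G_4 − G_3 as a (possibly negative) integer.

0

[0] 8 ≡ 2·3 + 2 (base 3). Lift 4: 10. −1: 9.
[1] 9 ≡ 2·4 + 1 (base 4). Lift 5: 11. −1: 10.
[2] 10 ≡ 2·5 (base 5). Lift 6: 12. −1: 11.
[3] 11 ≡ 6 + 5 (base 6). Lift 7: 12. −1: 11.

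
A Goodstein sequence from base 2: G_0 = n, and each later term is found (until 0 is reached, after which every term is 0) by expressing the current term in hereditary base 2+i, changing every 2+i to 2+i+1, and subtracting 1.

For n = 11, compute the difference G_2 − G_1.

943

11 —HB2→ 2^(2 + 1) + 2 + 1 —bump→ 3^(3 + 1) + 3 + 1 = 85 —(−1)→ 84
84 —HB3→ 3^(3 + 1) + 3 —bump→ 4^(4 + 1) + 4 = 1028 —(−1)→ 1027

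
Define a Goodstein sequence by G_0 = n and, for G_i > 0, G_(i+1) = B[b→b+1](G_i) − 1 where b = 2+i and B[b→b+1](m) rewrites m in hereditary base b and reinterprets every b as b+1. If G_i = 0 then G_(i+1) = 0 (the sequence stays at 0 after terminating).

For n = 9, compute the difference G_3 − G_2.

8819

step 0: 9 = 2^(2 + 1) + 1; sub 3 for 2: 3^(3 + 1) + 1; = 82; G_1 = 82−1 = 81
step 1: 81 = 3^(3 + 1); sub 4 for 3: 4^(4 + 1); = 1024; G_2 = 1024−1 = 1023
step 2: 1023 = 3·4^4 + 3·4^3 + 3·4^2 + 3·4 + 3; sub 5 for 4: 3·5^5 + 3·5^3 + 3·5^2 + 3·5 + 3; = 9843; G_3 = 9843−1 = 9842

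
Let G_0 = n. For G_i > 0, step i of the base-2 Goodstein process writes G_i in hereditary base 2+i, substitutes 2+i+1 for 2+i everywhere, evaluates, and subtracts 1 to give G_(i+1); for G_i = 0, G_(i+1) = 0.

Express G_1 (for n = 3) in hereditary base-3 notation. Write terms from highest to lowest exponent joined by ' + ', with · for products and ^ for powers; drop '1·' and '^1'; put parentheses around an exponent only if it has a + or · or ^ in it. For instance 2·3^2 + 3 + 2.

3

(0) 3|_2 = 2 + 1 ↦ 3 + 1|_3 = 4 ⇒ 3
(1) 3|_3 = 3 ↦ 4|_4 = 4 ⇒ 3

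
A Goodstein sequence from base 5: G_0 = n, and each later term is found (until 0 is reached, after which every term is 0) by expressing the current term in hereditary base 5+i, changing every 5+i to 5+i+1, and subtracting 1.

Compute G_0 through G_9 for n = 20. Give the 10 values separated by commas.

base 5: 20 = 4·5; at 6: 4·6 = 24; next = 23
base 6: 23 = 3·6 + 5; at 7: 3·7 + 5 = 26; next = 25
base 7: 25 = 3·7 + 4; at 8: 3·8 + 4 = 28; next = 27
base 8: 27 = 3·8 + 3; at 9: 3·9 + 3 = 30; next = 29
base 9: 29 = 3·9 + 2; at 10: 3·10 + 2 = 32; next = 31
base 10: 31 = 3·10 + 1; at 11: 3·11 + 1 = 34; next = 33
base 11: 33 = 3·11; at 12: 3·12 = 36; next = 35
base 12: 35 = 2·12 + 11; at 13: 2·13 + 11 = 37; next = 36
base 13: 36 = 2·13 + 10; at 14: 2·14 + 10 = 38; next = 37

20, 23, 25, 27, 29, 31, 33, 35, 36, 37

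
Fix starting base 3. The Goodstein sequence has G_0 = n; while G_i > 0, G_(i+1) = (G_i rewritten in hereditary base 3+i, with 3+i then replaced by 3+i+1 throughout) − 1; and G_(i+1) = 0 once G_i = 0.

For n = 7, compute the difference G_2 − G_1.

1

base 3: 7 = 2·3 + 1; at 4: 2·4 + 1 = 9; next = 8
base 4: 8 = 2·4; at 5: 2·5 = 10; next = 9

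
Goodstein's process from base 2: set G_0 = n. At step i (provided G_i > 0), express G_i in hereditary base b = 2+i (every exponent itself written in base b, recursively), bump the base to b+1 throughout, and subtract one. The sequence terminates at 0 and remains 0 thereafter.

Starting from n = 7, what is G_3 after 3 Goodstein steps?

base 2: 7 = 2^2 + 2 + 1; at 3: 3^3 + 3 + 1 = 31; next = 30
base 3: 30 = 3^3 + 3; at 4: 4^4 + 4 = 260; next = 259
base 4: 259 = 4^4 + 3; at 5: 5^5 + 3 = 3128; next = 3127
base 5: 3127 = 5^5 + 2; at 6: 6^6 + 2 = 46658; next = 46657

3127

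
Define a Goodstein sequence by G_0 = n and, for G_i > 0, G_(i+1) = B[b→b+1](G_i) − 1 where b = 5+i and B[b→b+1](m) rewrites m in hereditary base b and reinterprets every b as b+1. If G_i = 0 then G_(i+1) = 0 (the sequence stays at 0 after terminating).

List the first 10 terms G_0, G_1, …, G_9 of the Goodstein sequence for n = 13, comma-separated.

i=0: 13 = 2·5 + 3 (b=5); 5→6: 2·6 + 3 = 15; 15−1 = 14
i=1: 14 = 2·6 + 2 (b=6); 6→7: 2·7 + 2 = 16; 16−1 = 15
i=2: 15 = 2·7 + 1 (b=7); 7→8: 2·8 + 1 = 17; 17−1 = 16
i=3: 16 = 2·8 (b=8); 8→9: 2·9 = 18; 18−1 = 17
i=4: 17 = 9 + 8 (b=9); 9→10: 10 + 8 = 18; 18−1 = 17
i=5: 17 = 10 + 7 (b=10); 10→11: 11 + 7 = 18; 18−1 = 17
i=6: 17 = 11 + 6 (b=11); 11→12: 12 + 6 = 18; 18−1 = 17
i=7: 17 = 12 + 5 (b=12); 12→13: 13 + 5 = 18; 18−1 = 17
i=8: 17 = 13 + 4 (b=13); 13→14: 14 + 4 = 18; 18−1 = 17

13, 14, 15, 16, 17, 17, 17, 17, 17, 17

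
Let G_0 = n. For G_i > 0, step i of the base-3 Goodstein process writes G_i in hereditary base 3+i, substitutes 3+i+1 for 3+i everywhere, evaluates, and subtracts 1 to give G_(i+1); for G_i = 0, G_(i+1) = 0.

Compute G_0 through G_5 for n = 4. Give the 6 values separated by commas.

i=0: 4 = 3 + 1 (b=3); 3→4: 4 + 1 = 5; 5−1 = 4
i=1: 4 = 4 (b=4); 4→5: 5 = 5; 5−1 = 4
i=2: 4 = 4 (b=5); 5→6: 4 = 4; 4−1 = 3
i=3: 3 = 3 (b=6); 6→7: 3 = 3; 3−1 = 2
i=4: 2 = 2 (b=7); 7→8: 2 = 2; 2−1 = 1

4, 4, 4, 3, 2, 1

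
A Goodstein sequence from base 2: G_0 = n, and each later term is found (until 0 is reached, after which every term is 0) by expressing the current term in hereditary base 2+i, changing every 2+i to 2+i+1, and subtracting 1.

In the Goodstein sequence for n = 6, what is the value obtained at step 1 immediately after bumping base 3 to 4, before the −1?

258

step 0: 6 = 2^2 + 2; sub 3 for 2: 3^3 + 3; = 30; G_1 = 30−1 = 29
step 1: 29 = 3^3 + 2; sub 4 for 3: 4^4 + 2; = 258; G_2 = 258−1 = 257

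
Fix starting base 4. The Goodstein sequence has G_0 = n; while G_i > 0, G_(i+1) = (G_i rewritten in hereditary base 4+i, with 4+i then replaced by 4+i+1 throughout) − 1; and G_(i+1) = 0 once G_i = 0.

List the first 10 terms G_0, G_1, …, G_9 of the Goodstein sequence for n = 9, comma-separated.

9, 10, 11, 11, 11, 11, 11, 11, 11, 10

G_0 = 9. HB_4(9) = 2·4 + 1. Bump = 11. G_1 = 10.
G_1 = 10. HB_5(10) = 2·5. Bump = 12. G_2 = 11.
G_2 = 11. HB_6(11) = 6 + 5. Bump = 12. G_3 = 11.
G_3 = 11. HB_7(11) = 7 + 4. Bump = 12. G_4 = 11.
G_4 = 11. HB_8(11) = 8 + 3. Bump = 12. G_5 = 11.
G_5 = 11. HB_9(11) = 9 + 2. Bump = 12. G_6 = 11.
G_6 = 11. HB_10(11) = 10 + 1. Bump = 12. G_7 = 11.
G_7 = 11. HB_11(11) = 11. Bump = 12. G_8 = 11.
G_8 = 11. HB_12(11) = 11. Bump = 11. G_9 = 10.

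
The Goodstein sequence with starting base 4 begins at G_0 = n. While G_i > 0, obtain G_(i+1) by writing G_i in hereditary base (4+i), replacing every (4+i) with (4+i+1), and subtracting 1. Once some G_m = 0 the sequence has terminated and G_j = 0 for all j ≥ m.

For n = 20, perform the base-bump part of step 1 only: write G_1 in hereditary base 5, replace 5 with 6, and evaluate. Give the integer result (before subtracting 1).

40

i=0: 20 = 4^2 + 4 (b=4); 4→5: 5^2 + 5 = 30; 30−1 = 29
i=1: 29 = 5^2 + 4 (b=5); 5→6: 6^2 + 4 = 40; 40−1 = 39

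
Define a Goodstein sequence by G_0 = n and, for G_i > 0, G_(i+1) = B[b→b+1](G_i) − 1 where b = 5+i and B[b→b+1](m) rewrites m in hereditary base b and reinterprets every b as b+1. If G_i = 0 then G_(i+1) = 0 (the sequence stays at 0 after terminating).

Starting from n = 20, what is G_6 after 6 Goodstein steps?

[0] 20 ≡ 4·5 (base 5). Lift 6: 24. −1: 23.
[1] 23 ≡ 3·6 + 5 (base 6). Lift 7: 26. −1: 25.
[2] 25 ≡ 3·7 + 4 (base 7). Lift 8: 28. −1: 27.
[3] 27 ≡ 3·8 + 3 (base 8). Lift 9: 30. −1: 29.
[4] 29 ≡ 3·9 + 2 (base 9). Lift 10: 32. −1: 31.
[5] 31 ≡ 3·10 + 1 (base 10). Lift 11: 34. −1: 33.

33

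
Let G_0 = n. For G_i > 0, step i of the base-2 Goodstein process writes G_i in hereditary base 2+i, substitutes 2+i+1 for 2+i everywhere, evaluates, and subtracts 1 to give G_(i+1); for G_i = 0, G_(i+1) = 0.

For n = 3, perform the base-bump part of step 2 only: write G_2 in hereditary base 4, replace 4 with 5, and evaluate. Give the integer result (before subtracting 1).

G_0=3  [base 2] 2 + 1  →[2↦3]→  3 + 1 = 4  −1 ⇒ G_1=3
G_1=3  [base 3] 3  →[3↦4]→  4 = 4  −1 ⇒ G_2=3
G_2=3  [base 4] 3  →[4↦5]→  3 = 3  −1 ⇒ G_3=2

3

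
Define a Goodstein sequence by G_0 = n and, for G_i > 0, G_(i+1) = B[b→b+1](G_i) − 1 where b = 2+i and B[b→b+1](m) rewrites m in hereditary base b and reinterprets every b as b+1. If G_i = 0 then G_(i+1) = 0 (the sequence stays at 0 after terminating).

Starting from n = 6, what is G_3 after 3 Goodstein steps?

3125

G_0 = 6. HB_2(6) = 2^2 + 2. Bump = 30. G_1 = 29.
G_1 = 29. HB_3(29) = 3^3 + 2. Bump = 258. G_2 = 257.
G_2 = 257. HB_4(257) = 4^4 + 1. Bump = 3126. G_3 = 3125.
G_3 = 3125. HB_5(3125) = 5^5. Bump = 46656. G_4 = 46655.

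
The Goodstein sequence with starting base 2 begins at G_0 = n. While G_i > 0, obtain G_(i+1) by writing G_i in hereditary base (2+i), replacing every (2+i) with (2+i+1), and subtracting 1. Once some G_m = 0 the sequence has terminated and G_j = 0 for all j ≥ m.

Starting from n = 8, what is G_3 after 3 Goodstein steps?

8 —HB2→ 2^(2 + 1) —bump→ 3^(3 + 1) = 81 —(−1)→ 80
80 —HB3→ 2·3^3 + 2·3^2 + 2·3 + 2 —bump→ 2·4^4 + 2·4^2 + 2·4 + 2 = 554 —(−1)→ 553
553 —HB4→ 2·4^4 + 2·4^2 + 2·4 + 1 —bump→ 2·5^5 + 2·5^2 + 2·5 + 1 = 6311 —(−1)→ 6310

6310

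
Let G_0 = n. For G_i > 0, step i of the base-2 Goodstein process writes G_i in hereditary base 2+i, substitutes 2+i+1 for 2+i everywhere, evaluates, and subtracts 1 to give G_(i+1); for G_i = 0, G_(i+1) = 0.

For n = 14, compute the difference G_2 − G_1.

step 0: 14 = 2^(2 + 1) + 2^2 + 2; sub 3 for 2: 3^(3 + 1) + 3^3 + 3; = 111; G_1 = 111−1 = 110
step 1: 110 = 3^(3 + 1) + 3^3 + 2; sub 4 for 3: 4^(4 + 1) + 4^4 + 2; = 1282; G_2 = 1282−1 = 1281

1171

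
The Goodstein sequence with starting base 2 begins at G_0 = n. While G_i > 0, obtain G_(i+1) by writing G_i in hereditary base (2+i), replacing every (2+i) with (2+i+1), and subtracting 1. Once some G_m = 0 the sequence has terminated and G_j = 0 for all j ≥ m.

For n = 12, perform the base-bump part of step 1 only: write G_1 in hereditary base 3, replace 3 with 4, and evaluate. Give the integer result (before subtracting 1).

1066

step 0: 12 = 2^(2 + 1) + 2^2; sub 3 for 2: 3^(3 + 1) + 3^3; = 108; G_1 = 108−1 = 107
step 1: 107 = 3^(3 + 1) + 2·3^2 + 2·3 + 2; sub 4 for 3: 4^(4 + 1) + 2·4^2 + 2·4 + 2; = 1066; G_2 = 1066−1 = 1065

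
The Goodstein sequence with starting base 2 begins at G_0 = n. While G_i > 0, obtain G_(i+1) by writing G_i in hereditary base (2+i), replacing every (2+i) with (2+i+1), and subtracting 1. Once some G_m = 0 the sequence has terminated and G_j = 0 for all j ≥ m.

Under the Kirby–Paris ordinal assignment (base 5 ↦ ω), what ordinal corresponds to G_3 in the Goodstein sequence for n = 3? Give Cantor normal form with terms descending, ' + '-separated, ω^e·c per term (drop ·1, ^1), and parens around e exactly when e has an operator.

(0) 3|_2 = 2 + 1 ↦ 3 + 1|_3 = 4 ⇒ 3
(1) 3|_3 = 3 ↦ 4|_4 = 4 ⇒ 3
(2) 3|_4 = 3 ↦ 3|_5 = 3 ⇒ 2
(3) 2|_5 = 2 ↦ 2|_6 = 2 ⇒ 1

2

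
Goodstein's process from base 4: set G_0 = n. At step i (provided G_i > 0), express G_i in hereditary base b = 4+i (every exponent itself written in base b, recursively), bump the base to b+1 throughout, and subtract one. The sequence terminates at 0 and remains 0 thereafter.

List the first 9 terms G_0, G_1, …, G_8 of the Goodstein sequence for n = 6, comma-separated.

6, 6, 6, 6, 5, 4, 3, 2, 1

i=0: 6 = 4 + 2 (b=4); 4→5: 5 + 2 = 7; 7−1 = 6
i=1: 6 = 5 + 1 (b=5); 5→6: 6 + 1 = 7; 7−1 = 6
i=2: 6 = 6 (b=6); 6→7: 7 = 7; 7−1 = 6
i=3: 6 = 6 (b=7); 7→8: 6 = 6; 6−1 = 5
i=4: 5 = 5 (b=8); 8→9: 5 = 5; 5−1 = 4
i=5: 4 = 4 (b=9); 9→10: 4 = 4; 4−1 = 3
i=6: 3 = 3 (b=10); 10→11: 3 = 3; 3−1 = 2
i=7: 2 = 2 (b=11); 11→12: 2 = 2; 2−1 = 1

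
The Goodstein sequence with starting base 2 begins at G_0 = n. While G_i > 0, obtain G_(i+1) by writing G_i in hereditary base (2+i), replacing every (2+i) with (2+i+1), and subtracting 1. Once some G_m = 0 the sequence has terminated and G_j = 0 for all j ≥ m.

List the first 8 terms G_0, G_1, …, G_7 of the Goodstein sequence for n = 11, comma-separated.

11, 84, 1027, 15627, 279937, 5764801, 134217727, 2749609302

11 —HB2→ 2^(2 + 1) + 2 + 1 —bump→ 3^(3 + 1) + 3 + 1 = 85 —(−1)→ 84
84 —HB3→ 3^(3 + 1) + 3 —bump→ 4^(4 + 1) + 4 = 1028 —(−1)→ 1027
1027 —HB4→ 4^(4 + 1) + 3 —bump→ 5^(5 + 1) + 3 = 15628 —(−1)→ 15627
15627 —HB5→ 5^(5 + 1) + 2 —bump→ 6^(6 + 1) + 2 = 279938 —(−1)→ 279937
279937 —HB6→ 6^(6 + 1) + 1 —bump→ 7^(7 + 1) + 1 = 5764802 —(−1)→ 5764801
5764801 —HB7→ 7^(7 + 1) —bump→ 8^(8 + 1) = 134217728 —(−1)→ 134217727
134217727 —HB8→ 7·8^8 + 7·8^7 + 7·8^6 + 7·8^5 + 7·8^4 + 7·8^3 + 7·8^2 + 7·8 + 7 —bump→ 7·9^9 + 7·9^7 + 7·9^6 + 7·9^5 + 7·9^4 + 7·9^3 + 7·9^2 + 7·9 + 7 = 2749609303 —(−1)→ 2749609302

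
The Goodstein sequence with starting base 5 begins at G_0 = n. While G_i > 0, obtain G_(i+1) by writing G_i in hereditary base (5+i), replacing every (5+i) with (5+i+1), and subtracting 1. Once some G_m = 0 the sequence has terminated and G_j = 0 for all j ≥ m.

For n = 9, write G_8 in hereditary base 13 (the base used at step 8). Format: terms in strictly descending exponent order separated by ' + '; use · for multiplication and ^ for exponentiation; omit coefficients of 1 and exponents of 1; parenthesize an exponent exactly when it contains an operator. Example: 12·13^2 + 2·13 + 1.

G_0=9  [base 5] 5 + 4  →[5↦6]→  6 + 4 = 10  −1 ⇒ G_1=9
G_1=9  [base 6] 6 + 3  →[6↦7]→  7 + 3 = 10  −1 ⇒ G_2=9
G_2=9  [base 7] 7 + 2  →[7↦8]→  8 + 2 = 10  −1 ⇒ G_3=9
G_3=9  [base 8] 8 + 1  →[8↦9]→  9 + 1 = 10  −1 ⇒ G_4=9
G_4=9  [base 9] 9  →[9↦10]→  10 = 10  −1 ⇒ G_5=9
G_5=9  [base 10] 9  →[10↦11]→  9 = 9  −1 ⇒ G_6=8
G_6=8  [base 11] 8  →[11↦12]→  8 = 8  −1 ⇒ G_7=7
G_7=7  [base 12] 7  →[12↦13]→  7 = 7  −1 ⇒ G_8=6
G_8=6  [base 13] 6  →[13↦14]→  6 = 6  −1 ⇒ G_9=5

6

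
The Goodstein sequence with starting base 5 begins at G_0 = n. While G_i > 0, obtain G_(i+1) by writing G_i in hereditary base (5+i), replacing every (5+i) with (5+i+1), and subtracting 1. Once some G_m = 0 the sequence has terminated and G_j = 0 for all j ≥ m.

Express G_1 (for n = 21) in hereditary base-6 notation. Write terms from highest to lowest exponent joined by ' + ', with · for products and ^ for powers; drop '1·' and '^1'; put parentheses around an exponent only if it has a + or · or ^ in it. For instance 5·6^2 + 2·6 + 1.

4·6

21 —HB5→ 4·5 + 1 —bump→ 4·6 + 1 = 25 —(−1)→ 24
24 —HB6→ 4·6 —bump→ 4·7 = 28 —(−1)→ 27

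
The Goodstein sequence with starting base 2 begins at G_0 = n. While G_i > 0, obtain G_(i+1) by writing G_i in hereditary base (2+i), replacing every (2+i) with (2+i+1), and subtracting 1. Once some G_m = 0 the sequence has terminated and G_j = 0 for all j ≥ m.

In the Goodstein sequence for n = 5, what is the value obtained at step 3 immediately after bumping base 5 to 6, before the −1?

5 —HB2→ 2^2 + 1 —bump→ 3^3 + 1 = 28 —(−1)→ 27
27 —HB3→ 3^3 —bump→ 4^4 = 256 —(−1)→ 255
255 —HB4→ 3·4^3 + 3·4^2 + 3·4 + 3 —bump→ 3·5^3 + 3·5^2 + 3·5 + 3 = 468 —(−1)→ 467
467 —HB5→ 3·5^3 + 3·5^2 + 3·5 + 2 —bump→ 3·6^3 + 3·6^2 + 3·6 + 2 = 776 —(−1)→ 775

776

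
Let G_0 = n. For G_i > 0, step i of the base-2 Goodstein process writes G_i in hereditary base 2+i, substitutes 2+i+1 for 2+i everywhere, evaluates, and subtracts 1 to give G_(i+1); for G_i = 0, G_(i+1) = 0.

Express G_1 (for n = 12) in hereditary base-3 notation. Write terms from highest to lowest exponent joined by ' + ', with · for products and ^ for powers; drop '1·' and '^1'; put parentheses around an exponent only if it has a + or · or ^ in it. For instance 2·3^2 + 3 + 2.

3^(3 + 1) + 2·3^2 + 2·3 + 2

[0] 12 ≡ 2^(2 + 1) + 2^2 (base 2). Lift 3: 108. −1: 107.
[1] 107 ≡ 3^(3 + 1) + 2·3^2 + 2·3 + 2 (base 3). Lift 4: 1066. −1: 1065.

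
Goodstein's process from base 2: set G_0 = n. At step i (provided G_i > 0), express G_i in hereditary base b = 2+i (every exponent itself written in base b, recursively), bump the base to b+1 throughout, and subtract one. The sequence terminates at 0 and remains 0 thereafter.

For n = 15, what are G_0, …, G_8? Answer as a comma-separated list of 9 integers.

step 0: 15 = 2^(2 + 1) + 2^2 + 2 + 1; sub 3 for 2: 3^(3 + 1) + 3^3 + 3 + 1; = 112; G_1 = 112−1 = 111
step 1: 111 = 3^(3 + 1) + 3^3 + 3; sub 4 for 3: 4^(4 + 1) + 4^4 + 4; = 1284; G_2 = 1284−1 = 1283
step 2: 1283 = 4^(4 + 1) + 4^4 + 3; sub 5 for 4: 5^(5 + 1) + 5^5 + 3; = 18753; G_3 = 18753−1 = 18752
step 3: 18752 = 5^(5 + 1) + 5^5 + 2; sub 6 for 5: 6^(6 + 1) + 6^6 + 2; = 326594; G_4 = 326594−1 = 326593
step 4: 326593 = 6^(6 + 1) + 6^6 + 1; sub 7 for 6: 7^(7 + 1) + 7^7 + 1; = 6588345; G_5 = 6588345−1 = 6588344
step 5: 6588344 = 7^(7 + 1) + 7^7; sub 8 for 7: 8^(8 + 1) + 8^8; = 150994944; G_6 = 150994944−1 = 150994943
step 6: 150994943 = 8^(8 + 1) + 7·8^7 + 7·8^6 + 7·8^5 + 7·8^4 + 7·8^3 + 7·8^2 + 7·8 + 7; sub 9 for 8: 9^(9 + 1) + 7·9^7 + 7·9^6 + 7·9^5 + 7·9^4 + 7·9^3 + 7·9^2 + 7·9 + 7; = 3524450281; G_7 = 3524450281−1 = 3524450280
step 7: 3524450280 = 9^(9 + 1) + 7·9^7 + 7·9^6 + 7·9^5 + 7·9^4 + 7·9^3 + 7·9^2 + 7·9 + 6; sub 10 for 9: 10^(10 + 1) + 7·10^7 + 7·10^6 + 7·10^5 + 7·10^4 + 7·10^3 + 7·10^2 + 7·10 + 6; = 100077777776; G_8 = 100077777776−1 = 100077777775

15, 111, 1283, 18752, 326593, 6588344, 150994943, 3524450280, 100077777775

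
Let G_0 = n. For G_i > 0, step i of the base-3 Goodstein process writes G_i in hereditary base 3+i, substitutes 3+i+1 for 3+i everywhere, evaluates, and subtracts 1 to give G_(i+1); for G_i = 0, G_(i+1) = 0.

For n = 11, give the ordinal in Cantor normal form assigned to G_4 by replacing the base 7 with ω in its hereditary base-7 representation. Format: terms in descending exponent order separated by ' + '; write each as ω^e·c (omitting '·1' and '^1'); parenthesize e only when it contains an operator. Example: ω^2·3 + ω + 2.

base 3: 11 = 3^2 + 2; at 4: 4^2 + 2 = 18; next = 17
base 4: 17 = 4^2 + 1; at 5: 5^2 + 1 = 26; next = 25
base 5: 25 = 5^2; at 6: 6^2 = 36; next = 35
base 6: 35 = 5·6 + 5; at 7: 5·7 + 5 = 40; next = 39
base 7: 39 = 5·7 + 4; at 8: 5·8 + 4 = 44; next = 43

ω·5 + 4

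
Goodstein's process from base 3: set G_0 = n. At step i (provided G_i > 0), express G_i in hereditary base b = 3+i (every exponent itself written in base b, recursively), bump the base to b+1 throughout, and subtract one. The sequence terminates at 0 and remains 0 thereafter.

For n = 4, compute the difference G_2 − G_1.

i=0: 4 = 3 + 1 (b=3); 3→4: 4 + 1 = 5; 5−1 = 4
i=1: 4 = 4 (b=4); 4→5: 5 = 5; 5−1 = 4

0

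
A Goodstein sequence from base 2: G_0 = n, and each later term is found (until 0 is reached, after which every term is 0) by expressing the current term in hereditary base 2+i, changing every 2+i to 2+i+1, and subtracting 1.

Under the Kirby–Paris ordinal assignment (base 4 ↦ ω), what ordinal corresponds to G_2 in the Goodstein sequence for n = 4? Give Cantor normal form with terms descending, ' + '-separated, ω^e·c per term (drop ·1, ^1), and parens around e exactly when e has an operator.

ω^2·2 + ω·2 + 1

4 —HB2→ 2^2 —bump→ 3^3 = 27 —(−1)→ 26
26 —HB3→ 2·3^2 + 2·3 + 2 —bump→ 2·4^2 + 2·4 + 2 = 42 —(−1)→ 41
41 —HB4→ 2·4^2 + 2·4 + 1 —bump→ 2·5^2 + 2·5 + 1 = 61 —(−1)→ 60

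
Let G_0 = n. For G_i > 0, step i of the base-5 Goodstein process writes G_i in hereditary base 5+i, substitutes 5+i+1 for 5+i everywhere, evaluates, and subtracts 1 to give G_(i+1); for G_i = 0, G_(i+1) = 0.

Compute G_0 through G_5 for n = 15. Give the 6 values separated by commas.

step 0: 15 = 3·5; sub 6 for 5: 3·6; = 18; G_1 = 18−1 = 17
step 1: 17 = 2·6 + 5; sub 7 for 6: 2·7 + 5; = 19; G_2 = 19−1 = 18
step 2: 18 = 2·7 + 4; sub 8 for 7: 2·8 + 4; = 20; G_3 = 20−1 = 19
step 3: 19 = 2·8 + 3; sub 9 for 8: 2·9 + 3; = 21; G_4 = 21−1 = 20
step 4: 20 = 2·9 + 2; sub 10 for 9: 2·10 + 2; = 22; G_5 = 22−1 = 21

15, 17, 18, 19, 20, 21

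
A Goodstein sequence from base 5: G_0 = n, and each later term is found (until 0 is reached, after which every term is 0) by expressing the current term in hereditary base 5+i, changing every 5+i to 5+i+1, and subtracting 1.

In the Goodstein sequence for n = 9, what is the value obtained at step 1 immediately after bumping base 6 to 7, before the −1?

G_0 = 9. HB_5(9) = 5 + 4. Bump = 10. G_1 = 9.
G_1 = 9. HB_6(9) = 6 + 3. Bump = 10. G_2 = 9.

10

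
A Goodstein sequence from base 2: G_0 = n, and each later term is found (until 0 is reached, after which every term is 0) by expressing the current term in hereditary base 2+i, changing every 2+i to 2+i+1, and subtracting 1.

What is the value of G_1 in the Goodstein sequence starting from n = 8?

G_0 = 8. HB_2(8) = 2^(2 + 1). Bump = 81. G_1 = 80.
G_1 = 80. HB_3(80) = 2·3^3 + 2·3^2 + 2·3 + 2. Bump = 554. G_2 = 553.

80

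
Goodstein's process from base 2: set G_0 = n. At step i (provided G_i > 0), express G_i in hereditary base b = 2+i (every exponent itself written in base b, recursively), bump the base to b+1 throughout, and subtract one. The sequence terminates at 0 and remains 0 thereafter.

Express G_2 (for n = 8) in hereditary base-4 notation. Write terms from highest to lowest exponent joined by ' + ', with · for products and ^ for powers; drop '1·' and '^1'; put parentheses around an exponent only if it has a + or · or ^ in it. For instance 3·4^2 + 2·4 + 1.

G_0=8  [base 2] 2^(2 + 1)  →[2↦3]→  3^(3 + 1) = 81  −1 ⇒ G_1=80
G_1=80  [base 3] 2·3^3 + 2·3^2 + 2·3 + 2  →[3↦4]→  2·4^4 + 2·4^2 + 2·4 + 2 = 554  −1 ⇒ G_2=553
G_2=553  [base 4] 2·4^4 + 2·4^2 + 2·4 + 1  →[4↦5]→  2·5^5 + 2·5^2 + 2·5 + 1 = 6311  −1 ⇒ G_3=6310

2·4^4 + 2·4^2 + 2·4 + 1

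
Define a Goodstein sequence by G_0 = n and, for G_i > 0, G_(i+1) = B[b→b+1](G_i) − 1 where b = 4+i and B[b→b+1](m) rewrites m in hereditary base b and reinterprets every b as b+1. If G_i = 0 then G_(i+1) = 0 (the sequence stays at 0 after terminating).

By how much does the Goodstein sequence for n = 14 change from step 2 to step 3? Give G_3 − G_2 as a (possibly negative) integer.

2

(0) 14|_4 = 3·4 + 2 ↦ 3·5 + 2|_5 = 17 ⇒ 16
(1) 16|_5 = 3·5 + 1 ↦ 3·6 + 1|_6 = 19 ⇒ 18
(2) 18|_6 = 3·6 ↦ 3·7|_7 = 21 ⇒ 20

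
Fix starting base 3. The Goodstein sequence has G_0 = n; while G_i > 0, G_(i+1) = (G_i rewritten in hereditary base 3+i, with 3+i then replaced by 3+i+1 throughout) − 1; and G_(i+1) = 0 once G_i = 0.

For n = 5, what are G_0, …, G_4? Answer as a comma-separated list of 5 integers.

5, 5, 5, 5, 4

(0) 5|_3 = 3 + 2 ↦ 4 + 2|_4 = 6 ⇒ 5
(1) 5|_4 = 4 + 1 ↦ 5 + 1|_5 = 6 ⇒ 5
(2) 5|_5 = 5 ↦ 6|_6 = 6 ⇒ 5
(3) 5|_6 = 5 ↦ 5|_7 = 5 ⇒ 4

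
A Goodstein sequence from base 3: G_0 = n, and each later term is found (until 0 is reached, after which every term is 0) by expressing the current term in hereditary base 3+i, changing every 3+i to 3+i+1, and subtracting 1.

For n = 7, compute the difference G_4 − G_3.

(0) 7|_3 = 2·3 + 1 ↦ 2·4 + 1|_4 = 9 ⇒ 8
(1) 8|_4 = 2·4 ↦ 2·5|_5 = 10 ⇒ 9
(2) 9|_5 = 5 + 4 ↦ 6 + 4|_6 = 10 ⇒ 9
(3) 9|_6 = 6 + 3 ↦ 7 + 3|_7 = 10 ⇒ 9

0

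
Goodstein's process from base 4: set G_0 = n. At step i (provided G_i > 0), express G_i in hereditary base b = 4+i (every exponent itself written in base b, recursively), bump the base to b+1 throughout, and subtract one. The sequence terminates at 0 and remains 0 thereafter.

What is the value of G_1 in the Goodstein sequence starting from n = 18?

26

G_0=18  [base 4] 4^2 + 2  →[4↦5]→  5^2 + 2 = 27  −1 ⇒ G_1=26
G_1=26  [base 5] 5^2 + 1  →[5↦6]→  6^2 + 1 = 37  −1 ⇒ G_2=36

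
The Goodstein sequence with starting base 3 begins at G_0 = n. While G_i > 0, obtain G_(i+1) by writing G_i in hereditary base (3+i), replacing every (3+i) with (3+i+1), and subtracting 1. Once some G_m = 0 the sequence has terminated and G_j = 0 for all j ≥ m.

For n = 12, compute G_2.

27

(0) 12|_3 = 3^2 + 3 ↦ 4^2 + 4|_4 = 20 ⇒ 19
(1) 19|_4 = 4^2 + 3 ↦ 5^2 + 3|_5 = 28 ⇒ 27
(2) 27|_5 = 5^2 + 2 ↦ 6^2 + 2|_6 = 38 ⇒ 37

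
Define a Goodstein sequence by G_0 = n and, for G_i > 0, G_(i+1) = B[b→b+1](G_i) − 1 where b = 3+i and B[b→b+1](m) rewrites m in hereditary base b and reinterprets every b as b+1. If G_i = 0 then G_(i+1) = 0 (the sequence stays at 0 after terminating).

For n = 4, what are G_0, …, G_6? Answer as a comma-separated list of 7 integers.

4, 4, 4, 3, 2, 1, 0

G_0 = 4. HB_3(4) = 3 + 1. Bump = 5. G_1 = 4.
G_1 = 4. HB_4(4) = 4. Bump = 5. G_2 = 4.
G_2 = 4. HB_5(4) = 4. Bump = 4. G_3 = 3.
G_3 = 3. HB_6(3) = 3. Bump = 3. G_4 = 2.
G_4 = 2. HB_7(2) = 2. Bump = 2. G_5 = 1.
G_5 = 1. HB_8(1) = 1. Bump = 1. G_6 = 0.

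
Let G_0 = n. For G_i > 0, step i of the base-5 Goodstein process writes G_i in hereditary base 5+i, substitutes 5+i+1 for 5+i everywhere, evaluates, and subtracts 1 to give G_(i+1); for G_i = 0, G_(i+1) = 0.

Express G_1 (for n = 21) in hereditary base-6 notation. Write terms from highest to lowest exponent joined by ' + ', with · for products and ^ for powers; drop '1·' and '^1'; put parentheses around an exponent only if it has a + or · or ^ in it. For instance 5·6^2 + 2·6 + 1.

(0) 21|_5 = 4·5 + 1 ↦ 4·6 + 1|_6 = 25 ⇒ 24
(1) 24|_6 = 4·6 ↦ 4·7|_7 = 28 ⇒ 27

4·6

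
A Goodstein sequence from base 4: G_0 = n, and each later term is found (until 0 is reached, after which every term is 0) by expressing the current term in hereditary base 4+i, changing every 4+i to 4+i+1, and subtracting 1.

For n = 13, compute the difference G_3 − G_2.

1

[0] 13 ≡ 3·4 + 1 (base 4). Lift 5: 16. −1: 15.
[1] 15 ≡ 3·5 (base 5). Lift 6: 18. −1: 17.
[2] 17 ≡ 2·6 + 5 (base 6). Lift 7: 19. −1: 18.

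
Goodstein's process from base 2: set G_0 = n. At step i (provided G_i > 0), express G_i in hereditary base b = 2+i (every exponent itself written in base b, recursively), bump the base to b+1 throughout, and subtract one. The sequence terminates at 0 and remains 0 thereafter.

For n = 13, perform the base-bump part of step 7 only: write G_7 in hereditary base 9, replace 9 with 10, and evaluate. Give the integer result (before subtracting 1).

base 2: 13 = 2^(2 + 1) + 2^2 + 1; at 3: 3^(3 + 1) + 3^3 + 1 = 109; next = 108
base 3: 108 = 3^(3 + 1) + 3^3; at 4: 4^(4 + 1) + 4^4 = 1280; next = 1279
base 4: 1279 = 4^(4 + 1) + 3·4^3 + 3·4^2 + 3·4 + 3; at 5: 5^(5 + 1) + 3·5^3 + 3·5^2 + 3·5 + 3 = 16093; next = 16092
base 5: 16092 = 5^(5 + 1) + 3·5^3 + 3·5^2 + 3·5 + 2; at 6: 6^(6 + 1) + 3·6^3 + 3·6^2 + 3·6 + 2 = 280712; next = 280711
base 6: 280711 = 6^(6 + 1) + 3·6^3 + 3·6^2 + 3·6 + 1; at 7: 7^(7 + 1) + 3·7^3 + 3·7^2 + 3·7 + 1 = 5765999; next = 5765998
base 7: 5765998 = 7^(7 + 1) + 3·7^3 + 3·7^2 + 3·7; at 8: 8^(8 + 1) + 3·8^3 + 3·8^2 + 3·8 = 134219480; next = 134219479
base 8: 134219479 = 8^(8 + 1) + 3·8^3 + 3·8^2 + 2·8 + 7; at 9: 9^(9 + 1) + 3·9^3 + 3·9^2 + 2·9 + 7 = 3486786856; next = 3486786855

100000003326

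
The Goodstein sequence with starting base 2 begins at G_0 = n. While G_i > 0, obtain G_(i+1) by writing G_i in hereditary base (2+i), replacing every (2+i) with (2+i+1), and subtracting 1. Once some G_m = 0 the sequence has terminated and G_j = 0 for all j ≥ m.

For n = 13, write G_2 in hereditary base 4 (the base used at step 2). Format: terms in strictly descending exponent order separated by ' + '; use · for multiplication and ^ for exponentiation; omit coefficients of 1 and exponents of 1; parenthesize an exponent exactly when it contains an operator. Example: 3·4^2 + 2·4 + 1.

i=0: 13 = 2^(2 + 1) + 2^2 + 1 (b=2); 2→3: 3^(3 + 1) + 3^3 + 1 = 109; 109−1 = 108
i=1: 108 = 3^(3 + 1) + 3^3 (b=3); 3→4: 4^(4 + 1) + 4^4 = 1280; 1280−1 = 1279

4^(4 + 1) + 3·4^3 + 3·4^2 + 3·4 + 3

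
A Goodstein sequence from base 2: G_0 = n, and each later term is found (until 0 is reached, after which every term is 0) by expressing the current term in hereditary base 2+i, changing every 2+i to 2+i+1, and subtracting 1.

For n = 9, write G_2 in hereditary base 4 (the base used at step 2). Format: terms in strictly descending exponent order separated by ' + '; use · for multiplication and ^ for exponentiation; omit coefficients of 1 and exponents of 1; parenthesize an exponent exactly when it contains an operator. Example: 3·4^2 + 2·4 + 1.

3·4^4 + 3·4^3 + 3·4^2 + 3·4 + 3

G_0 = 9. HB_2(9) = 2^(2 + 1) + 1. Bump = 82. G_1 = 81.
G_1 = 81. HB_3(81) = 3^(3 + 1). Bump = 1024. G_2 = 1023.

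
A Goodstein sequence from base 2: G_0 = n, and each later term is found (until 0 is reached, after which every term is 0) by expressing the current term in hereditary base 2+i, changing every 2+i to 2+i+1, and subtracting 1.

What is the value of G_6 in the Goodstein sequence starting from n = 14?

134404971

14 —HB2→ 2^(2 + 1) + 2^2 + 2 —bump→ 3^(3 + 1) + 3^3 + 3 = 111 —(−1)→ 110
110 —HB3→ 3^(3 + 1) + 3^3 + 2 —bump→ 4^(4 + 1) + 4^4 + 2 = 1282 —(−1)→ 1281
1281 —HB4→ 4^(4 + 1) + 4^4 + 1 —bump→ 5^(5 + 1) + 5^5 + 1 = 18751 —(−1)→ 18750
18750 —HB5→ 5^(5 + 1) + 5^5 —bump→ 6^(6 + 1) + 6^6 = 326592 —(−1)→ 326591
326591 —HB6→ 6^(6 + 1) + 5·6^5 + 5·6^4 + 5·6^3 + 5·6^2 + 5·6 + 5 —bump→ 7^(7 + 1) + 5·7^5 + 5·7^4 + 5·7^3 + 5·7^2 + 5·7 + 5 = 5862841 —(−1)→ 5862840
5862840 —HB7→ 7^(7 + 1) + 5·7^5 + 5·7^4 + 5·7^3 + 5·7^2 + 5·7 + 4 —bump→ 8^(8 + 1) + 5·8^5 + 5·8^4 + 5·8^3 + 5·8^2 + 5·8 + 4 = 134404972 —(−1)→ 134404971
134404971 —HB8→ 8^(8 + 1) + 5·8^5 + 5·8^4 + 5·8^3 + 5·8^2 + 5·8 + 3 —bump→ 9^(9 + 1) + 5·9^5 + 5·9^4 + 5·9^3 + 5·9^2 + 5·9 + 3 = 3487116549 —(−1)→ 3487116548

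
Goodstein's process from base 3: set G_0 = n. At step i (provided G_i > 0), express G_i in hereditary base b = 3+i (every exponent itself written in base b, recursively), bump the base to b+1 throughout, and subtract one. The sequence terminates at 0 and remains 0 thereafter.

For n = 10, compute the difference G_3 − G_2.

3

base 3: 10 = 3^2 + 1; at 4: 4^2 + 1 = 17; next = 16
base 4: 16 = 4^2; at 5: 5^2 = 25; next = 24
base 5: 24 = 4·5 + 4; at 6: 4·6 + 4 = 28; next = 27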